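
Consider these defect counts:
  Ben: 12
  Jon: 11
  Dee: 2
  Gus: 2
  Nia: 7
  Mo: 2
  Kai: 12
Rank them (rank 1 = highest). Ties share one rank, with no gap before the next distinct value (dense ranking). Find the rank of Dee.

4

Sorted (descending): 12, 12, 11, 7, 2, 2, 2
The 2 values of 12 share dense rank 1.
The 3 values of 2 share dense rank 4.
Remaining distinct values take the next consecutive integers.
Dee has value 2 → rank 4.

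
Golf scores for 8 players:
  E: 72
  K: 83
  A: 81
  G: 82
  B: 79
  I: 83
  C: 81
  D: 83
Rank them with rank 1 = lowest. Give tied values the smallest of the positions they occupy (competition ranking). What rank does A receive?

Sorted (ascending): 72, 79, 81, 81, 82, 83, 83, 83
The 2 values of 81 occupy positions 3–4 → each gets rank 3.
The 3 values of 83 occupy positions 6–8 → each gets rank 6.
A has value 81 → rank 3.

3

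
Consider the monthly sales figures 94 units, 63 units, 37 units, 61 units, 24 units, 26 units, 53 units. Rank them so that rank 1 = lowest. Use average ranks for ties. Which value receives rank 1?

Sorted (ascending): 24, 26, 37, 53, 61, 63, 94
No ties — each value takes its position as its rank.
Rank 1 → value 24.

24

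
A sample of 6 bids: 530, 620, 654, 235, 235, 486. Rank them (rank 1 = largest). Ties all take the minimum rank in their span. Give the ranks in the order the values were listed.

Sorted (descending): 654, 620, 530, 486, 235, 235
The 2 values of 235 occupy positions 5–6 → each gets rank 5.

3, 2, 1, 5, 5, 4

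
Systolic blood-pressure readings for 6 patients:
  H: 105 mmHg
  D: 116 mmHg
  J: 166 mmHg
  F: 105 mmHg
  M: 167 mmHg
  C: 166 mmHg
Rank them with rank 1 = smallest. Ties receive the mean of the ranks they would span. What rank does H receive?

Sorted (ascending): 105, 105, 116, 166, 166, 167
The 2 values of 105 occupy positions 1–2 → average rank (1+2)/2 = 1.5.
The 2 values of 166 occupy positions 4–5 → average rank (4+5)/2 = 4.5.
H has value 105 mmHg → rank 1.5.

1.5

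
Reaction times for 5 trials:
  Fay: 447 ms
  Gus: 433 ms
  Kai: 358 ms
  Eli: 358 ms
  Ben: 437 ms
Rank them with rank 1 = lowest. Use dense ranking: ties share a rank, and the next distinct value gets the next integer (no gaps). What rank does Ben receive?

3

Sorted (ascending): 358, 358, 433, 437, 447
The 2 values of 358 share dense rank 1.
Remaining distinct values take the next consecutive integers.
Ben has value 437 ms → rank 3.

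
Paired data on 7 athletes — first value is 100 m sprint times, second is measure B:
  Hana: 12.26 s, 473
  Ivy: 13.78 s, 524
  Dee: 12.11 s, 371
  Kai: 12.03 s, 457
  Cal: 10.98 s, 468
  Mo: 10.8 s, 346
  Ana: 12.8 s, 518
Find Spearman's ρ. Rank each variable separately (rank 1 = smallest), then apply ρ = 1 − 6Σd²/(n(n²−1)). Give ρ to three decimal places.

0.857

Ranks of variable 1: 5, 7, 4, 3, 2, 1, 6
Ranks of variable 2: 5, 7, 2, 3, 4, 1, 6
d = r₁ − r₂: 0, 0, 2, 0, -2, 0, 0
d²: 0, 0, 4, 0, 4, 0, 0; Σd² = 8
ρ = 1 − 6·8/(7·48) = 1 − 48/336 = 0.857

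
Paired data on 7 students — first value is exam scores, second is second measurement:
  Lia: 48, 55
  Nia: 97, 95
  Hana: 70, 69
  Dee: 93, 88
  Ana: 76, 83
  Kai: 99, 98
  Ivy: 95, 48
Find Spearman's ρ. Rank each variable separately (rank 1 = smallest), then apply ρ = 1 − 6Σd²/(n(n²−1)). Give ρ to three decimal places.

0.643

Ranks of variable 1: 1, 6, 2, 4, 3, 7, 5
Ranks of variable 2: 2, 6, 3, 5, 4, 7, 1
d = r₁ − r₂: -1, 0, -1, -1, -1, 0, 4
d²: 1, 0, 1, 1, 1, 0, 16; Σd² = 20
ρ = 1 − 6·20/(7·48) = 1 − 120/336 = 0.643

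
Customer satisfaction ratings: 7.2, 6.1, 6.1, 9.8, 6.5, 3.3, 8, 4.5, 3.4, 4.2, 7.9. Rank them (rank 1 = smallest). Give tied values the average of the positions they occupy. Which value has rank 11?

Sorted (ascending): 3.3, 3.4, 4.2, 4.5, 6.1, 6.1, 6.5, 7.2, 7.9, 8, 9.8
The 2 values of 6.1 occupy positions 5–6 → average rank (5+6)/2 = 5.5.
Rank 11 → value 9.8.

9.8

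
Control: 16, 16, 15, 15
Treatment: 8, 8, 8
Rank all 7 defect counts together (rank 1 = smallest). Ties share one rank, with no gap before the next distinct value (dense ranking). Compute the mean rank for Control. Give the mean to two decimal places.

Sorted (ascending): 8, 8, 8, 15, 15, 16, 16
The 3 values of 8 share dense rank 1.
The 2 values of 15 share dense rank 2.
The 2 values of 16 share dense rank 3.
Control values → pooled ranks: 16→3, 16→3, 15→2, 15→2
Mean rank = (3 + 3 + 2 + 2) / 4 = 2.50

2.50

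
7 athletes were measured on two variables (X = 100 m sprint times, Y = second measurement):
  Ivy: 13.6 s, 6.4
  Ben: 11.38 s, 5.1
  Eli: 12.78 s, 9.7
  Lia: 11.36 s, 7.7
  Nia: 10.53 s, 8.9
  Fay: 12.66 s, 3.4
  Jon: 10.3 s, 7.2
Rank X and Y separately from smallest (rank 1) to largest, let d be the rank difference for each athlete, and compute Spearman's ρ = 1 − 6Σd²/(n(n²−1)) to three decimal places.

Ranks of variable 1: 7, 4, 6, 3, 2, 5, 1
Ranks of variable 2: 3, 2, 7, 5, 6, 1, 4
d = r₁ − r₂: 4, 2, -1, -2, -4, 4, -3
d²: 16, 4, 1, 4, 16, 16, 9; Σd² = 66
ρ = 1 − 6·66/(7·48) = 1 − 396/336 = -0.179

-0.179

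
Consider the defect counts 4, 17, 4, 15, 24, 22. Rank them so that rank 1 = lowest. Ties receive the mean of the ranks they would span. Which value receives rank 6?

24

Sorted (ascending): 4, 4, 15, 17, 22, 24
The 2 values of 4 occupy positions 1–2 → average rank (1+2)/2 = 1.5.
Rank 6 → value 24.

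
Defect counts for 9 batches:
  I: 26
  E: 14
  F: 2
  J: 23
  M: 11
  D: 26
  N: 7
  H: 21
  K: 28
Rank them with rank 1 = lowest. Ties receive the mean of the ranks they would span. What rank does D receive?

Sorted (ascending): 2, 7, 11, 14, 21, 23, 26, 26, 28
The 2 values of 26 occupy positions 7–8 → average rank (7+8)/2 = 7.5.
D has value 26 → rank 7.5.

7.5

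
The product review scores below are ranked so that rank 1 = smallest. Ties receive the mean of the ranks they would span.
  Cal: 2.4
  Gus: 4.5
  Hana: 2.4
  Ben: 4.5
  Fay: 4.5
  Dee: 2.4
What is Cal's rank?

Sorted (ascending): 2.4, 2.4, 2.4, 4.5, 4.5, 4.5
The 3 values of 2.4 occupy positions 1–3 → average rank 2.
The 3 values of 4.5 occupy positions 4–6 → average rank 5.
Cal has value 2.4 → rank 2.

2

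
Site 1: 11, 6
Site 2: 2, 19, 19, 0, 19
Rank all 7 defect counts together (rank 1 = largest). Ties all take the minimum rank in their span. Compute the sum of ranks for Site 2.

Sorted (descending): 19, 19, 19, 11, 6, 2, 0
The 3 values of 19 occupy positions 1–3 → each gets rank 1.
Site 2 values → pooled ranks: 2→6, 19→1, 19→1, 0→7, 19→1
Rank sum = 6 + 1 + 1 + 7 + 1 = 16

16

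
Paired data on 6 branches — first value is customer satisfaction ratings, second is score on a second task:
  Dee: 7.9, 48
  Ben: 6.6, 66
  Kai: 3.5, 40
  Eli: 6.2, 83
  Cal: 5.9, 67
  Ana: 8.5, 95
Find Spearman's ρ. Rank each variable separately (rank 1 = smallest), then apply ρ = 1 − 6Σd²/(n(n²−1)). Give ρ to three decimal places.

Ranks of variable 1: 5, 4, 1, 3, 2, 6
Ranks of variable 2: 2, 3, 1, 5, 4, 6
d = r₁ − r₂: 3, 1, 0, -2, -2, 0
d²: 9, 1, 0, 4, 4, 0; Σd² = 18
ρ = 1 − 6·18/(6·35) = 1 − 108/210 = 0.486

0.486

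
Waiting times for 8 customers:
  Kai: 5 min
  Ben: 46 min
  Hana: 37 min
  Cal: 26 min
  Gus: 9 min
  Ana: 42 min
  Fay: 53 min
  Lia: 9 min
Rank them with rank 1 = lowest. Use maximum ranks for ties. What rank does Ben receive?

7

Sorted (ascending): 5, 9, 9, 26, 37, 42, 46, 53
The 2 values of 9 occupy positions 2–3 → each gets rank 3.
Ben has value 46 min → rank 7.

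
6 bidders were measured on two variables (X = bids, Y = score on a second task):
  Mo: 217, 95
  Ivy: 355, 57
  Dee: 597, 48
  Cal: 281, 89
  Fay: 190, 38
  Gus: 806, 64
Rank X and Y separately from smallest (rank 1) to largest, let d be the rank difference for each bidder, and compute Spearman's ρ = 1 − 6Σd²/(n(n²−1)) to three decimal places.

Ranks of variable 1: 2, 4, 5, 3, 1, 6
Ranks of variable 2: 6, 3, 2, 5, 1, 4
d = r₁ − r₂: -4, 1, 3, -2, 0, 2
d²: 16, 1, 9, 4, 0, 4; Σd² = 34
ρ = 1 − 6·34/(6·35) = 1 − 204/210 = 0.029

0.029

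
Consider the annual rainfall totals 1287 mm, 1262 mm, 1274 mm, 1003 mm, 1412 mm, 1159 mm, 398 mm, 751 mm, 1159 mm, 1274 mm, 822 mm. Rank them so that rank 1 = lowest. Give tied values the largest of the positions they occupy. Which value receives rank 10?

1287

Sorted (ascending): 398, 751, 822, 1003, 1159, 1159, 1262, 1274, 1274, 1287, 1412
The 2 values of 1159 occupy positions 5–6 → each gets rank 6.
The 2 values of 1274 occupy positions 8–9 → each gets rank 9.
Rank 10 → value 1287.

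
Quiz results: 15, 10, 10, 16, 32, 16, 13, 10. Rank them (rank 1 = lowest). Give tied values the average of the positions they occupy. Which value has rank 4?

Sorted (ascending): 10, 10, 10, 13, 15, 16, 16, 32
The 3 values of 10 occupy positions 1–3 → average rank 2.
The 2 values of 16 occupy positions 6–7 → average rank (6+7)/2 = 6.5.
Rank 4 → value 13.

13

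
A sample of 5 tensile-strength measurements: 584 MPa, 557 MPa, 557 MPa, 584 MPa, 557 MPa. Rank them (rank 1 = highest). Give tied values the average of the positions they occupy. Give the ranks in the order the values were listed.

Sorted (descending): 584, 584, 557, 557, 557
The 2 values of 584 occupy positions 1–2 → average rank (1+2)/2 = 1.5.
The 3 values of 557 occupy positions 3–5 → average rank 4.

1.5, 4, 4, 1.5, 4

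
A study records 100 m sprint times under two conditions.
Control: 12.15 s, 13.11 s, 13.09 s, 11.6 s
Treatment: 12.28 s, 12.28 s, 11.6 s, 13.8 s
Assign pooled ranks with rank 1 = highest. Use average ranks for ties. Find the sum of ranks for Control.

Sorted (descending): 13.8, 13.11, 13.09, 12.28, 12.28, 12.15, 11.6, 11.6
The 2 values of 12.28 occupy positions 4–5 → average rank (4+5)/2 = 4.5.
The 2 values of 11.6 occupy positions 7–8 → average rank (7+8)/2 = 7.5.
Control values → pooled ranks: 12.15→6, 13.11→2, 13.09→3, 11.6→7.5
Rank sum = 6 + 2 + 3 + 7.5 = 18.5

18.5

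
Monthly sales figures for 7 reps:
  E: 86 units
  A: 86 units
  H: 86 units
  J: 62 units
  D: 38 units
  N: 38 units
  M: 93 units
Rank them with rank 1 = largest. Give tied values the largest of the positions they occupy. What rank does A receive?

4

Sorted (descending): 93, 86, 86, 86, 62, 38, 38
The 3 values of 86 occupy positions 2–4 → each gets rank 4.
The 2 values of 38 occupy positions 6–7 → each gets rank 7.
A has value 86 units → rank 4.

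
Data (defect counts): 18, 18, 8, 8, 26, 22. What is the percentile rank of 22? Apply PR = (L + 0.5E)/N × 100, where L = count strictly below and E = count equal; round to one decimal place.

75.0

N = 6.
Strictly below 22: 4. Equal to 22: 1.
PR = (4 + 0.5·1)/6 × 100 = 75.0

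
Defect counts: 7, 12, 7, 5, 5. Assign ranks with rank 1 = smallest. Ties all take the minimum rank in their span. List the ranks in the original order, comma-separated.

Sorted (ascending): 5, 5, 7, 7, 12
The 2 values of 5 occupy positions 1–2 → each gets rank 1.
The 2 values of 7 occupy positions 3–4 → each gets rank 3.

3, 5, 3, 1, 1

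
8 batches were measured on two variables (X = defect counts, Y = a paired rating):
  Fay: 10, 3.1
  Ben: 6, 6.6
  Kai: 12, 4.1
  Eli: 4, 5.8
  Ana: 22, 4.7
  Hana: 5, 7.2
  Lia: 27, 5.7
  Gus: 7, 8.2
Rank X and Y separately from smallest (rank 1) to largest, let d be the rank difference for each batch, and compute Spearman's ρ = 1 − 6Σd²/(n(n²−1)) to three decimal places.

Ranks of variable 1: 5, 3, 6, 1, 7, 2, 8, 4
Ranks of variable 2: 1, 6, 2, 5, 3, 7, 4, 8
d = r₁ − r₂: 4, -3, 4, -4, 4, -5, 4, -4
d²: 16, 9, 16, 16, 16, 25, 16, 16; Σd² = 130
ρ = 1 − 6·130/(8·63) = 1 − 780/504 = -0.548

-0.548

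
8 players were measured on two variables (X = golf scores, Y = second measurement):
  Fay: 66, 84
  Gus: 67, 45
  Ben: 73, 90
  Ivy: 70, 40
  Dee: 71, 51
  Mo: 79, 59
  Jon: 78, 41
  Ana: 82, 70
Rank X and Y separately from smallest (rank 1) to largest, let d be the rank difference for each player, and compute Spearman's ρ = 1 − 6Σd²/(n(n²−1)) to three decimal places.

0.119

Ranks of variable 1: 1, 2, 5, 3, 4, 7, 6, 8
Ranks of variable 2: 7, 3, 8, 1, 4, 5, 2, 6
d = r₁ − r₂: -6, -1, -3, 2, 0, 2, 4, 2
d²: 36, 1, 9, 4, 0, 4, 16, 4; Σd² = 74
ρ = 1 − 6·74/(8·63) = 1 − 444/504 = 0.119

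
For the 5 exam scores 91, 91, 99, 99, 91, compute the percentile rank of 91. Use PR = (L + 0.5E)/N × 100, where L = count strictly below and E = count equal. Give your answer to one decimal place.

N = 5.
Strictly below 91: 0. Equal to 91: 3.
PR = (0 + 0.5·3)/5 × 100 = 30.0

30.0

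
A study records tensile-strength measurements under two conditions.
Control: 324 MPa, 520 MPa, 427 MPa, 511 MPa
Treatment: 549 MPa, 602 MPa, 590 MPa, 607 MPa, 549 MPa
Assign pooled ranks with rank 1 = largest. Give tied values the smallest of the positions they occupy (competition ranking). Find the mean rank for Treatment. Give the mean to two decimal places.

Sorted (descending): 607, 602, 590, 549, 549, 520, 511, 427, 324
The 2 values of 549 occupy positions 4–5 → each gets rank 4.
Treatment values → pooled ranks: 549→4, 602→2, 590→3, 607→1, 549→4
Mean rank = (4 + 2 + 3 + 1 + 4) / 5 = 2.80

2.80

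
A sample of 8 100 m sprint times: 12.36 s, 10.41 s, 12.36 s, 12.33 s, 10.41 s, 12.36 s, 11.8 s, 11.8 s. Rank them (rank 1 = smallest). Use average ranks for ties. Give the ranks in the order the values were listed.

7, 1.5, 7, 5, 1.5, 7, 3.5, 3.5

Sorted (ascending): 10.41, 10.41, 11.8, 11.8, 12.33, 12.36, 12.36, 12.36
The 2 values of 10.41 occupy positions 1–2 → average rank (1+2)/2 = 1.5.
The 2 values of 11.8 occupy positions 3–4 → average rank (3+4)/2 = 3.5.
The 3 values of 12.36 occupy positions 6–8 → average rank 7.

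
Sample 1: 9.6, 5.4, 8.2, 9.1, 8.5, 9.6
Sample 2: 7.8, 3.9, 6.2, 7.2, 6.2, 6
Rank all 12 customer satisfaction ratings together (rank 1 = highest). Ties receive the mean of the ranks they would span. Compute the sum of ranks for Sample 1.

26

Sorted (descending): 9.6, 9.6, 9.1, 8.5, 8.2, 7.8, 7.2, 6.2, 6.2, 6, 5.4, 3.9
The 2 values of 9.6 occupy positions 1–2 → average rank (1+2)/2 = 1.5.
The 2 values of 6.2 occupy positions 8–9 → average rank (8+9)/2 = 8.5.
Sample 1 values → pooled ranks: 9.6→1.5, 5.4→11, 8.2→5, 9.1→3, 8.5→4, 9.6→1.5
Rank sum = 1.5 + 11 + 5 + 3 + 4 + 1.5 = 26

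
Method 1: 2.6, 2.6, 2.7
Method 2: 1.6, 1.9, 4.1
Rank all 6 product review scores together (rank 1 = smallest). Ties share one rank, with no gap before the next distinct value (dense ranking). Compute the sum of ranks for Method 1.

10

Sorted (ascending): 1.6, 1.9, 2.6, 2.6, 2.7, 4.1
The 2 values of 2.6 share dense rank 3.
Remaining distinct values take the next consecutive integers.
Method 1 values → pooled ranks: 2.6→3, 2.6→3, 2.7→4
Rank sum = 3 + 3 + 4 = 10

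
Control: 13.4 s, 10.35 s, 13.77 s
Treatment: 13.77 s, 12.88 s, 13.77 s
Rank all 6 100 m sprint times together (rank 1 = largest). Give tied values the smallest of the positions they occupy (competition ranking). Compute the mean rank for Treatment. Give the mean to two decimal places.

2.33

Sorted (descending): 13.77, 13.77, 13.77, 13.4, 12.88, 10.35
The 3 values of 13.77 occupy positions 1–3 → each gets rank 1.
Treatment values → pooled ranks: 13.77→1, 12.88→5, 13.77→1
Mean rank = (1 + 5 + 1) / 3 = 2.33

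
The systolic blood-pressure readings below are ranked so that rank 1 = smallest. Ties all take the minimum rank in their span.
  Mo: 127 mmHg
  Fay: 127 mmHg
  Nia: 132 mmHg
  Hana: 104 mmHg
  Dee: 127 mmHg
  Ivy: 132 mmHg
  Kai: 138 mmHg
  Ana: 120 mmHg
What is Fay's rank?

Sorted (ascending): 104, 120, 127, 127, 127, 132, 132, 138
The 3 values of 127 occupy positions 3–5 → each gets rank 3.
The 2 values of 132 occupy positions 6–7 → each gets rank 6.
Fay has value 127 mmHg → rank 3.

3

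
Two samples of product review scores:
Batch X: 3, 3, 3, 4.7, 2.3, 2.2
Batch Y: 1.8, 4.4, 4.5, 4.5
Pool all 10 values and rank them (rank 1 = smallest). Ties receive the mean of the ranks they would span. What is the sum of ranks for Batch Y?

25

Sorted (ascending): 1.8, 2.2, 2.3, 3, 3, 3, 4.4, 4.5, 4.5, 4.7
The 3 values of 3 occupy positions 4–6 → average rank 5.
The 2 values of 4.5 occupy positions 8–9 → average rank (8+9)/2 = 8.5.
Batch Y values → pooled ranks: 1.8→1, 4.4→7, 4.5→8.5, 4.5→8.5
Rank sum = 1 + 7 + 8.5 + 8.5 = 25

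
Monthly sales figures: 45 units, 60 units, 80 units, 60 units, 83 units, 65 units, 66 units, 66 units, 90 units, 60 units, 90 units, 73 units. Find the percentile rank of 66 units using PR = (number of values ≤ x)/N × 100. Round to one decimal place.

N = 12.
Strictly below 66: 5. Equal to 66: 2.
PR = 7/12 × 100 = 58.3

58.3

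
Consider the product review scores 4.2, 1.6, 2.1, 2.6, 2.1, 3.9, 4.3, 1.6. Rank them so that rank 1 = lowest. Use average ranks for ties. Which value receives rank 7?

4.2

Sorted (ascending): 1.6, 1.6, 2.1, 2.1, 2.6, 3.9, 4.2, 4.3
The 2 values of 1.6 occupy positions 1–2 → average rank (1+2)/2 = 1.5.
The 2 values of 2.1 occupy positions 3–4 → average rank (3+4)/2 = 3.5.
Rank 7 → value 4.2.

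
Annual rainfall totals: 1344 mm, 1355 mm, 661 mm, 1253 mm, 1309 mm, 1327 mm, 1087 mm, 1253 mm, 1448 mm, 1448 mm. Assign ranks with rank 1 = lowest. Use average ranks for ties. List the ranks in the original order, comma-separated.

Sorted (ascending): 661, 1087, 1253, 1253, 1309, 1327, 1344, 1355, 1448, 1448
The 2 values of 1253 occupy positions 3–4 → average rank (3+4)/2 = 3.5.
The 2 values of 1448 occupy positions 9–10 → average rank (9+10)/2 = 9.5.

7, 8, 1, 3.5, 5, 6, 2, 3.5, 9.5, 9.5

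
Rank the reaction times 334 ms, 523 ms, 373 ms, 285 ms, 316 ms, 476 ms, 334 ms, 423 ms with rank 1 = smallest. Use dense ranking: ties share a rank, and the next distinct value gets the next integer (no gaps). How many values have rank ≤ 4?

Sorted (ascending): 285, 316, 334, 334, 373, 423, 476, 523
The 2 values of 334 share dense rank 3.
Remaining distinct values take the next consecutive integers.
Ranks ≤ 4: {1, 2, 3, 3, 4} → 5 values.

5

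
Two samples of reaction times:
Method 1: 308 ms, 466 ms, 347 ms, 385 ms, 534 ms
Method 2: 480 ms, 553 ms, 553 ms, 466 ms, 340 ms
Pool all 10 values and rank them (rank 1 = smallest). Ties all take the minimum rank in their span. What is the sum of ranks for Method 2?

32

Sorted (ascending): 308, 340, 347, 385, 466, 466, 480, 534, 553, 553
The 2 values of 466 occupy positions 5–6 → each gets rank 5.
The 2 values of 553 occupy positions 9–10 → each gets rank 9.
Method 2 values → pooled ranks: 480→7, 553→9, 553→9, 466→5, 340→2
Rank sum = 7 + 9 + 9 + 5 + 2 = 32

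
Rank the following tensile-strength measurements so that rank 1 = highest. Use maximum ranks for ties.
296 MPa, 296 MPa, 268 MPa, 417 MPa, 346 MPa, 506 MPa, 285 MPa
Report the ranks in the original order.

5, 5, 7, 2, 3, 1, 6

Sorted (descending): 506, 417, 346, 296, 296, 285, 268
The 2 values of 296 occupy positions 4–5 → each gets rank 5.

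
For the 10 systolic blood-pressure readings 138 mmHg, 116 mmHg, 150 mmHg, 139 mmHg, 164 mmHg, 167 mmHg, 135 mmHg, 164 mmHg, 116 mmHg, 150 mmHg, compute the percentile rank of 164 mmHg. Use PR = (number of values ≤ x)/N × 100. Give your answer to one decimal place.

N = 10.
Strictly below 164: 7. Equal to 164: 2.
PR = 9/10 × 100 = 90.0

90.0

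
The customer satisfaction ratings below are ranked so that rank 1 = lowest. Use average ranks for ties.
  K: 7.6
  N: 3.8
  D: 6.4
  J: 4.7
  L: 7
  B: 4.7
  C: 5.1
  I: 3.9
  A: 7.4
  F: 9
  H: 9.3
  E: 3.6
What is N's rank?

2

Sorted (ascending): 3.6, 3.8, 3.9, 4.7, 4.7, 5.1, 6.4, 7, 7.4, 7.6, 9, 9.3
The 2 values of 4.7 occupy positions 4–5 → average rank (4+5)/2 = 4.5.
N has value 3.8 → rank 2.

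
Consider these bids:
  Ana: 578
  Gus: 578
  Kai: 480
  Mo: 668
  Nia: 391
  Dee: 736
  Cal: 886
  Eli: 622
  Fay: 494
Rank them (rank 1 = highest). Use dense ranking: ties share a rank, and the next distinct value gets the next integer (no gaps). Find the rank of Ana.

Sorted (descending): 886, 736, 668, 622, 578, 578, 494, 480, 391
The 2 values of 578 share dense rank 5.
Remaining distinct values take the next consecutive integers.
Ana has value 578 → rank 5.

5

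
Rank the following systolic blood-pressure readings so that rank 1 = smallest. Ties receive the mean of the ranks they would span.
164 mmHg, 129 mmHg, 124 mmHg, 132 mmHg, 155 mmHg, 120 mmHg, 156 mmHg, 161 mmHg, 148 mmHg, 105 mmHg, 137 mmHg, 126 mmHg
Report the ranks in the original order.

Sorted (ascending): 105, 120, 124, 126, 129, 132, 137, 148, 155, 156, 161, 164
No ties — each value takes its position as its rank.

12, 5, 3, 6, 9, 2, 10, 11, 8, 1, 7, 4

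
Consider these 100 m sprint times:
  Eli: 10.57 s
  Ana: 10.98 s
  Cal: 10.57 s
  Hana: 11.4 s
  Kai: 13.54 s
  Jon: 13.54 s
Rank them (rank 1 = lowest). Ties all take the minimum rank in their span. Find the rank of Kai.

5

Sorted (ascending): 10.57, 10.57, 10.98, 11.4, 13.54, 13.54
The 2 values of 10.57 occupy positions 1–2 → each gets rank 1.
The 2 values of 13.54 occupy positions 5–6 → each gets rank 5.
Kai has value 13.54 s → rank 5.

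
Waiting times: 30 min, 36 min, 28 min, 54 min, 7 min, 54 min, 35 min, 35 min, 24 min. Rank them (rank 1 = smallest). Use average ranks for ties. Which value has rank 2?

24

Sorted (ascending): 7, 24, 28, 30, 35, 35, 36, 54, 54
The 2 values of 35 occupy positions 5–6 → average rank (5+6)/2 = 5.5.
The 2 values of 54 occupy positions 8–9 → average rank (8+9)/2 = 8.5.
Rank 2 → value 24.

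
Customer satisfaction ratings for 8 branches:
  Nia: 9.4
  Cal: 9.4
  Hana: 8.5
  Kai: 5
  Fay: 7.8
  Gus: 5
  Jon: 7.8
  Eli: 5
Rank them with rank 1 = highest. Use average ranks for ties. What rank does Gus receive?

Sorted (descending): 9.4, 9.4, 8.5, 7.8, 7.8, 5, 5, 5
The 2 values of 9.4 occupy positions 1–2 → average rank (1+2)/2 = 1.5.
The 2 values of 7.8 occupy positions 4–5 → average rank (4+5)/2 = 4.5.
The 3 values of 5 occupy positions 6–8 → average rank 7.
Gus has value 5 → rank 7.

7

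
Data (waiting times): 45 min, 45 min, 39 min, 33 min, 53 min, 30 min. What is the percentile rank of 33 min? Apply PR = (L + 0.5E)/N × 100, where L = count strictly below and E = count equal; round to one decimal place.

N = 6.
Strictly below 33: 1. Equal to 33: 1.
PR = (1 + 0.5·1)/6 × 100 = 25.0

25.0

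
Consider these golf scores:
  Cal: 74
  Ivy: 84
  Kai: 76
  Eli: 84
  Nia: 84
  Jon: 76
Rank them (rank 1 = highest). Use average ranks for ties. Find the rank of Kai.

Sorted (descending): 84, 84, 84, 76, 76, 74
The 3 values of 84 occupy positions 1–3 → average rank 2.
The 2 values of 76 occupy positions 4–5 → average rank (4+5)/2 = 4.5.
Kai has value 76 → rank 4.5.

4.5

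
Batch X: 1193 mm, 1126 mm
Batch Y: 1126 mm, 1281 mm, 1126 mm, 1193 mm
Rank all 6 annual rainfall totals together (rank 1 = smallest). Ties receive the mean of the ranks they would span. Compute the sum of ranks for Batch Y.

Sorted (ascending): 1126, 1126, 1126, 1193, 1193, 1281
The 3 values of 1126 occupy positions 1–3 → average rank 2.
The 2 values of 1193 occupy positions 4–5 → average rank (4+5)/2 = 4.5.
Batch Y values → pooled ranks: 1126→2, 1281→6, 1126→2, 1193→4.5
Rank sum = 2 + 6 + 2 + 4.5 = 14.5

14.5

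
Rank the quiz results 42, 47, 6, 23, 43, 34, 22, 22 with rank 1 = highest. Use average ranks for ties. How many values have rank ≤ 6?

Sorted (descending): 47, 43, 42, 34, 23, 22, 22, 6
The 2 values of 22 occupy positions 6–7 → average rank (6+7)/2 = 6.5.
Ranks ≤ 6: {1, 2, 3, 4, 5} → 5 values.

5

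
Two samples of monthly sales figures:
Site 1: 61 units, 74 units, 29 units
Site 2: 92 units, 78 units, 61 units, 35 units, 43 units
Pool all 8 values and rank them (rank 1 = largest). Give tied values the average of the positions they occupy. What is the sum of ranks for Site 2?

20.5

Sorted (descending): 92, 78, 74, 61, 61, 43, 35, 29
The 2 values of 61 occupy positions 4–5 → average rank (4+5)/2 = 4.5.
Site 2 values → pooled ranks: 92→1, 78→2, 61→4.5, 35→7, 43→6
Rank sum = 1 + 2 + 4.5 + 7 + 6 = 20.5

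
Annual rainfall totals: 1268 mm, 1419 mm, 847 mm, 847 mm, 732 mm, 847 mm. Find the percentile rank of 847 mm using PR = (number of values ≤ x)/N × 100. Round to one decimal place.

66.7

N = 6.
Strictly below 847: 1. Equal to 847: 3.
PR = 4/6 × 100 = 66.7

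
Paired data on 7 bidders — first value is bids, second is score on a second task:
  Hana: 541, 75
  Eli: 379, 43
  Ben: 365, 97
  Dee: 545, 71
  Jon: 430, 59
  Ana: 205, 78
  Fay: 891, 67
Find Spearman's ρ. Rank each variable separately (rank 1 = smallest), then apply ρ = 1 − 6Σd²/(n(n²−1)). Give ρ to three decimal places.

Ranks of variable 1: 5, 3, 2, 6, 4, 1, 7
Ranks of variable 2: 5, 1, 7, 4, 2, 6, 3
d = r₁ − r₂: 0, 2, -5, 2, 2, -5, 4
d²: 0, 4, 25, 4, 4, 25, 16; Σd² = 78
ρ = 1 − 6·78/(7·48) = 1 − 468/336 = -0.393

-0.393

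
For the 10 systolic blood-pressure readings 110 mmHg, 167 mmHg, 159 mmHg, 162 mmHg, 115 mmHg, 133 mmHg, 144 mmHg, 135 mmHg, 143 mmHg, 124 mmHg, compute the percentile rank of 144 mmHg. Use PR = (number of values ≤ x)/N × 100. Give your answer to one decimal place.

N = 10.
Strictly below 144: 6. Equal to 144: 1.
PR = 7/10 × 100 = 70.0

70.0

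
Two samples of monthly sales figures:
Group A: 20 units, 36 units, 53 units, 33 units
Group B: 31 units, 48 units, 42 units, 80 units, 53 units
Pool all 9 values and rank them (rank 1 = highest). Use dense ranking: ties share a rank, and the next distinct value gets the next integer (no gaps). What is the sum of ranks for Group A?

21

Sorted (descending): 80, 53, 53, 48, 42, 36, 33, 31, 20
The 2 values of 53 share dense rank 2.
Remaining distinct values take the next consecutive integers.
Group A values → pooled ranks: 20→8, 36→5, 53→2, 33→6
Rank sum = 8 + 5 + 2 + 6 = 21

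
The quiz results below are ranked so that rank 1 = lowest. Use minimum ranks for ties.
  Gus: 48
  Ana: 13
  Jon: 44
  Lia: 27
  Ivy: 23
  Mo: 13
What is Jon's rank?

Sorted (ascending): 13, 13, 23, 27, 44, 48
The 2 values of 13 occupy positions 1–2 → each gets rank 1.
Jon has value 44 → rank 5.

5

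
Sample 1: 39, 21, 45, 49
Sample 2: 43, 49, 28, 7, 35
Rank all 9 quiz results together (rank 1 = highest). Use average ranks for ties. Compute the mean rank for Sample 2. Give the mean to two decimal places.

Sorted (descending): 49, 49, 45, 43, 39, 35, 28, 21, 7
The 2 values of 49 occupy positions 1–2 → average rank (1+2)/2 = 1.5.
Sample 2 values → pooled ranks: 43→4, 49→1.5, 28→7, 7→9, 35→6
Mean rank = (4 + 1.5 + 7 + 9 + 6) / 5 = 5.50

5.50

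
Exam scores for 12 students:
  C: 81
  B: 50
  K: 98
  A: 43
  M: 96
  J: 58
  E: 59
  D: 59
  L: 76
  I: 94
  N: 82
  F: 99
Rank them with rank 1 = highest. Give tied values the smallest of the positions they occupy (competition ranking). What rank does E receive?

8

Sorted (descending): 99, 98, 96, 94, 82, 81, 76, 59, 59, 58, 50, 43
The 2 values of 59 occupy positions 8–9 → each gets rank 8.
E has value 59 → rank 8.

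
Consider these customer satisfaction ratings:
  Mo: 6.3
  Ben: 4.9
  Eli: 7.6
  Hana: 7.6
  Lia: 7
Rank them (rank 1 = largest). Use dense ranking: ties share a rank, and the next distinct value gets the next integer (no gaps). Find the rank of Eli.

1

Sorted (descending): 7.6, 7.6, 7, 6.3, 4.9
The 2 values of 7.6 share dense rank 1.
Remaining distinct values take the next consecutive integers.
Eli has value 7.6 → rank 1.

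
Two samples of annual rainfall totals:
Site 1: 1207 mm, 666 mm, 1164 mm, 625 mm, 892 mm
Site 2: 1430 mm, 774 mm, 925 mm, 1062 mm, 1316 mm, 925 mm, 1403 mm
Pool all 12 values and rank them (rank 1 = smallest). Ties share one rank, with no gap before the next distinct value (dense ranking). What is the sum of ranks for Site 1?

Sorted (ascending): 625, 666, 774, 892, 925, 925, 1062, 1164, 1207, 1316, 1403, 1430
The 2 values of 925 share dense rank 5.
Remaining distinct values take the next consecutive integers.
Site 1 values → pooled ranks: 1207→8, 666→2, 1164→7, 625→1, 892→4
Rank sum = 8 + 2 + 7 + 1 + 4 = 22

22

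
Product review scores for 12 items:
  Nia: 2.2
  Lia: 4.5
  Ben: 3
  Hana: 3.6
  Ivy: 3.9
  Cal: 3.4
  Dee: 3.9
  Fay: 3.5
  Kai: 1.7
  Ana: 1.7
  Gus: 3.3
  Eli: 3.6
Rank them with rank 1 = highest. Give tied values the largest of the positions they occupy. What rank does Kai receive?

12

Sorted (descending): 4.5, 3.9, 3.9, 3.6, 3.6, 3.5, 3.4, 3.3, 3, 2.2, 1.7, 1.7
The 2 values of 3.9 occupy positions 2–3 → each gets rank 3.
The 2 values of 3.6 occupy positions 4–5 → each gets rank 5.
The 2 values of 1.7 occupy positions 11–12 → each gets rank 12.
Kai has value 1.7 → rank 12.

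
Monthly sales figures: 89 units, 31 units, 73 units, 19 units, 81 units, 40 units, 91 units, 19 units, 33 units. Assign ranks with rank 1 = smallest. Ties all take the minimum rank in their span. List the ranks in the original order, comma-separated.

8, 3, 6, 1, 7, 5, 9, 1, 4

Sorted (ascending): 19, 19, 31, 33, 40, 73, 81, 89, 91
The 2 values of 19 occupy positions 1–2 → each gets rank 1.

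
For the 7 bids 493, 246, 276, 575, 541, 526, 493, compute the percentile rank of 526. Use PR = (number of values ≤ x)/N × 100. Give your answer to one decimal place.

71.4

N = 7.
Strictly below 526: 4. Equal to 526: 1.
PR = 5/7 × 100 = 71.4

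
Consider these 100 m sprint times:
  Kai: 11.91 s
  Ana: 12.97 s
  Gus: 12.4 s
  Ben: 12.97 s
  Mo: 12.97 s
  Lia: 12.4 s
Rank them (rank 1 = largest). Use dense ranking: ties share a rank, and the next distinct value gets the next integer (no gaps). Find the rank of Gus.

2

Sorted (descending): 12.97, 12.97, 12.97, 12.4, 12.4, 11.91
The 3 values of 12.97 share dense rank 1.
The 2 values of 12.4 share dense rank 2.
Remaining distinct values take the next consecutive integers.
Gus has value 12.4 s → rank 2.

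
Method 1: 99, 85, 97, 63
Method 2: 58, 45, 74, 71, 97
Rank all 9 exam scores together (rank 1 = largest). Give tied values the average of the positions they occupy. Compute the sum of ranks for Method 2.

Sorted (descending): 99, 97, 97, 85, 74, 71, 63, 58, 45
The 2 values of 97 occupy positions 2–3 → average rank (2+3)/2 = 2.5.
Method 2 values → pooled ranks: 58→8, 45→9, 74→5, 71→6, 97→2.5
Rank sum = 8 + 9 + 5 + 6 + 2.5 = 30.5

30.5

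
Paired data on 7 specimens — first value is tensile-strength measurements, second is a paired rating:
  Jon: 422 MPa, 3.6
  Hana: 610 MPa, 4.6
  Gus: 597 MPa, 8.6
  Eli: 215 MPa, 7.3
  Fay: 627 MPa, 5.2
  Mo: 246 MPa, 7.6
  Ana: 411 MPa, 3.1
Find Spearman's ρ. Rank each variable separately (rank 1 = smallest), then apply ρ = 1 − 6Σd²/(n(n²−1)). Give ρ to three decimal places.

-0.107

Ranks of variable 1: 4, 6, 5, 1, 7, 2, 3
Ranks of variable 2: 2, 3, 7, 5, 4, 6, 1
d = r₁ − r₂: 2, 3, -2, -4, 3, -4, 2
d²: 4, 9, 4, 16, 9, 16, 4; Σd² = 62
ρ = 1 − 6·62/(7·48) = 1 − 372/336 = -0.107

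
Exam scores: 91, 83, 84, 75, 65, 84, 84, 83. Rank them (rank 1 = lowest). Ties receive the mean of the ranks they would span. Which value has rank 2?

Sorted (ascending): 65, 75, 83, 83, 84, 84, 84, 91
The 2 values of 83 occupy positions 3–4 → average rank (3+4)/2 = 3.5.
The 3 values of 84 occupy positions 5–7 → average rank 6.
Rank 2 → value 75.

75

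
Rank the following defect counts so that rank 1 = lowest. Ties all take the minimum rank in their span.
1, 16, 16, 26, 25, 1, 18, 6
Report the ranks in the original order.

Sorted (ascending): 1, 1, 6, 16, 16, 18, 25, 26
The 2 values of 1 occupy positions 1–2 → each gets rank 1.
The 2 values of 16 occupy positions 4–5 → each gets rank 4.

1, 4, 4, 8, 7, 1, 6, 3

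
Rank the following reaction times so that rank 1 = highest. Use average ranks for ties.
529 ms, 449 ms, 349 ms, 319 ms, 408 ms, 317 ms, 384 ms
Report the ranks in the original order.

Sorted (descending): 529, 449, 408, 384, 349, 319, 317
No ties — each value takes its position as its rank.

1, 2, 5, 6, 3, 7, 4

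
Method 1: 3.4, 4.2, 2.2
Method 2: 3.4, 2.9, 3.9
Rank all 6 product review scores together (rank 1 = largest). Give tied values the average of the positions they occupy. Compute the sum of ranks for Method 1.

10.5

Sorted (descending): 4.2, 3.9, 3.4, 3.4, 2.9, 2.2
The 2 values of 3.4 occupy positions 3–4 → average rank (3+4)/2 = 3.5.
Method 1 values → pooled ranks: 3.4→3.5, 4.2→1, 2.2→6
Rank sum = 3.5 + 1 + 6 = 10.5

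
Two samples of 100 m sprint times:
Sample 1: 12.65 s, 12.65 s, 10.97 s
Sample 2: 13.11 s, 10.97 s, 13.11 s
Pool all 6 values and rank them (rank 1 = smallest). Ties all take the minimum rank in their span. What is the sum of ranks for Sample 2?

Sorted (ascending): 10.97, 10.97, 12.65, 12.65, 13.11, 13.11
The 2 values of 10.97 occupy positions 1–2 → each gets rank 1.
The 2 values of 12.65 occupy positions 3–4 → each gets rank 3.
The 2 values of 13.11 occupy positions 5–6 → each gets rank 5.
Sample 2 values → pooled ranks: 13.11→5, 10.97→1, 13.11→5
Rank sum = 5 + 1 + 5 = 11

11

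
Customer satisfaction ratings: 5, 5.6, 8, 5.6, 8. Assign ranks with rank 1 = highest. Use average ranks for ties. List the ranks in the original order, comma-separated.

5, 3.5, 1.5, 3.5, 1.5

Sorted (descending): 8, 8, 5.6, 5.6, 5
The 2 values of 8 occupy positions 1–2 → average rank (1+2)/2 = 1.5.
The 2 values of 5.6 occupy positions 3–4 → average rank (3+4)/2 = 3.5.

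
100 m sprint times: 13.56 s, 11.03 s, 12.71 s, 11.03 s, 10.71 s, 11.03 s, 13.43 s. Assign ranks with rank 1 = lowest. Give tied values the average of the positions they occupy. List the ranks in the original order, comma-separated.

Sorted (ascending): 10.71, 11.03, 11.03, 11.03, 12.71, 13.43, 13.56
The 3 values of 11.03 occupy positions 2–4 → average rank 3.

7, 3, 5, 3, 1, 3, 6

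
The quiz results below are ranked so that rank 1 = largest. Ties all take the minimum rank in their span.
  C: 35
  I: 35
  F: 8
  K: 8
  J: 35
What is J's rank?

Sorted (descending): 35, 35, 35, 8, 8
The 3 values of 35 occupy positions 1–3 → each gets rank 1.
The 2 values of 8 occupy positions 4–5 → each gets rank 4.
J has value 35 → rank 1.

1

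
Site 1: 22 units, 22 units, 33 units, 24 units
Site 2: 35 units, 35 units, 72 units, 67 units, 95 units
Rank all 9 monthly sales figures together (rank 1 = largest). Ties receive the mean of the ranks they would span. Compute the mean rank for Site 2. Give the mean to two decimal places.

Sorted (descending): 95, 72, 67, 35, 35, 33, 24, 22, 22
The 2 values of 35 occupy positions 4–5 → average rank (4+5)/2 = 4.5.
The 2 values of 22 occupy positions 8–9 → average rank (8+9)/2 = 8.5.
Site 2 values → pooled ranks: 35→4.5, 35→4.5, 72→2, 67→3, 95→1
Mean rank = (4.5 + 4.5 + 2 + 3 + 1) / 5 = 3.00

3.00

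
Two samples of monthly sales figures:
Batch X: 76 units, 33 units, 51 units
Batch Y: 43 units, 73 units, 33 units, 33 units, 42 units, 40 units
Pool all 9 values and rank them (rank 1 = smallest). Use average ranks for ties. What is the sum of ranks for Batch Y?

Sorted (ascending): 33, 33, 33, 40, 42, 43, 51, 73, 76
The 3 values of 33 occupy positions 1–3 → average rank 2.
Batch Y values → pooled ranks: 43→6, 73→8, 33→2, 33→2, 42→5, 40→4
Rank sum = 6 + 8 + 2 + 2 + 5 + 4 = 27

27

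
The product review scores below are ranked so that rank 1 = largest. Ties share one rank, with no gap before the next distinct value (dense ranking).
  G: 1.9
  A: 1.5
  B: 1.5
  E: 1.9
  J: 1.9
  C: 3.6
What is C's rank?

Sorted (descending): 3.6, 1.9, 1.9, 1.9, 1.5, 1.5
The 3 values of 1.9 share dense rank 2.
The 2 values of 1.5 share dense rank 3.
Remaining distinct values take the next consecutive integers.
C has value 3.6 → rank 1.

1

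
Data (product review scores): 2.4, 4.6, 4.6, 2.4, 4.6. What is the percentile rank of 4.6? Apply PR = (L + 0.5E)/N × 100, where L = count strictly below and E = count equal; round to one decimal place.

N = 5.
Strictly below 4.6: 2. Equal to 4.6: 3.
PR = (2 + 0.5·3)/5 × 100 = 70.0

70.0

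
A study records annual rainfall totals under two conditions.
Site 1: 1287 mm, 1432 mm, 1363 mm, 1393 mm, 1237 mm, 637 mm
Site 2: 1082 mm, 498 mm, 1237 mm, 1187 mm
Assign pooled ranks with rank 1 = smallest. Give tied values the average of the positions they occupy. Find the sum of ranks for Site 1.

41.5

Sorted (ascending): 498, 637, 1082, 1187, 1237, 1237, 1287, 1363, 1393, 1432
The 2 values of 1237 occupy positions 5–6 → average rank (5+6)/2 = 5.5.
Site 1 values → pooled ranks: 1287→7, 1432→10, 1363→8, 1393→9, 1237→5.5, 637→2
Rank sum = 7 + 10 + 8 + 9 + 5.5 + 2 = 41.5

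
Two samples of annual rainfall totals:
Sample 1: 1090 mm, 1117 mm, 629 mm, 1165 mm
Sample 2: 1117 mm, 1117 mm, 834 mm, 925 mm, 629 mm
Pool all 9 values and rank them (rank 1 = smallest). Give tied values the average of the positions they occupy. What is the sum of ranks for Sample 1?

Sorted (ascending): 629, 629, 834, 925, 1090, 1117, 1117, 1117, 1165
The 2 values of 629 occupy positions 1–2 → average rank (1+2)/2 = 1.5.
The 3 values of 1117 occupy positions 6–8 → average rank 7.
Sample 1 values → pooled ranks: 1090→5, 1117→7, 629→1.5, 1165→9
Rank sum = 5 + 7 + 1.5 + 9 = 22.5

22.5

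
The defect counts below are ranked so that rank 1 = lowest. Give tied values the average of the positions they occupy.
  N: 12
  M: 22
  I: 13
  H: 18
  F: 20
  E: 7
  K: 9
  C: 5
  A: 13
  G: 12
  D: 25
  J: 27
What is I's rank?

6.5

Sorted (ascending): 5, 7, 9, 12, 12, 13, 13, 18, 20, 22, 25, 27
The 2 values of 12 occupy positions 4–5 → average rank (4+5)/2 = 4.5.
The 2 values of 13 occupy positions 6–7 → average rank (6+7)/2 = 6.5.
I has value 13 → rank 6.5.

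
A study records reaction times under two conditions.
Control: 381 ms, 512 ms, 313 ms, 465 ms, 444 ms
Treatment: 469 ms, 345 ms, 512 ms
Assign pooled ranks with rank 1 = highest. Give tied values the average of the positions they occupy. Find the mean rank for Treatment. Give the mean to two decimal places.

Sorted (descending): 512, 512, 469, 465, 444, 381, 345, 313
The 2 values of 512 occupy positions 1–2 → average rank (1+2)/2 = 1.5.
Treatment values → pooled ranks: 469→3, 345→7, 512→1.5
Mean rank = (3 + 7 + 1.5) / 3 = 3.83

3.83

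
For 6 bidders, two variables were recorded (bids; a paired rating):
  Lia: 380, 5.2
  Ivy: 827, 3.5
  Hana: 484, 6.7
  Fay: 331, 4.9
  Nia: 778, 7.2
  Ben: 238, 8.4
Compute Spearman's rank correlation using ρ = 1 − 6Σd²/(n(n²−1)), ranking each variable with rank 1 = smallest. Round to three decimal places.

-0.429

Ranks of variable 1: 3, 6, 4, 2, 5, 1
Ranks of variable 2: 3, 1, 4, 2, 5, 6
d = r₁ − r₂: 0, 5, 0, 0, 0, -5
d²: 0, 25, 0, 0, 0, 25; Σd² = 50
ρ = 1 − 6·50/(6·35) = 1 − 300/210 = -0.429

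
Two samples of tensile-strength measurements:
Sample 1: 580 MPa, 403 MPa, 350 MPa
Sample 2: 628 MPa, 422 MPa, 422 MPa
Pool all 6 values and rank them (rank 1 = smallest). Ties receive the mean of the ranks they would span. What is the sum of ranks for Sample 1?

8

Sorted (ascending): 350, 403, 422, 422, 580, 628
The 2 values of 422 occupy positions 3–4 → average rank (3+4)/2 = 3.5.
Sample 1 values → pooled ranks: 580→5, 403→2, 350→1
Rank sum = 5 + 2 + 1 = 8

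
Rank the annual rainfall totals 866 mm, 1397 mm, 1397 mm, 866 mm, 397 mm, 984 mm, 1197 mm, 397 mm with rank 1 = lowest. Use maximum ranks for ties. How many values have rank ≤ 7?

Sorted (ascending): 397, 397, 866, 866, 984, 1197, 1397, 1397
The 2 values of 397 occupy positions 1–2 → each gets rank 2.
The 2 values of 866 occupy positions 3–4 → each gets rank 4.
The 2 values of 1397 occupy positions 7–8 → each gets rank 8.
Ranks ≤ 7: {2, 2, 4, 4, 5, 6} → 6 values.

6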